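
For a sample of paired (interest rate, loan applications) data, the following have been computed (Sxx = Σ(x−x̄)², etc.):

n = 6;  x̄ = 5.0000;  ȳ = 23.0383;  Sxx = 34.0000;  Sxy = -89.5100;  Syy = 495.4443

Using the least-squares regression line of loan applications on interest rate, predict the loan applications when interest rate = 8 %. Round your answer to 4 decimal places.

15.1404

b = Sxy/Sxx = -89.51/34 = -2.632647
a = ȳ − b·x̄ = 23.0383 − (-2.632647)·5 = 36.201535
ŷ(8) = a + b·8 = 36.201535 + (-2.632647)·8 = 15.140359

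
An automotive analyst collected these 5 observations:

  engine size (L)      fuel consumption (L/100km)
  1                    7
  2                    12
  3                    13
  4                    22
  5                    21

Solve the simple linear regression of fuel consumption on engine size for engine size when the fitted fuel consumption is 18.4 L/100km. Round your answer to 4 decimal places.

3.8947

n = 5, Σx = 15, Σy = 75, Σxy = 263, Σx² = 55
Sxx = Σx² − (Σx)²/n = 55 − 45 = 10
Sxy = Σxy − (Σx)(Σy)/n = 263 − 225 = 38
b = Sxy/Sxx = 38/10 = 3.8
a = ȳ − b·x̄ = 15 − 3.8·3 = 3.6
Set a + b·x = 18.4: x = (18.4 − 3.6) / 3.8 = 3.894737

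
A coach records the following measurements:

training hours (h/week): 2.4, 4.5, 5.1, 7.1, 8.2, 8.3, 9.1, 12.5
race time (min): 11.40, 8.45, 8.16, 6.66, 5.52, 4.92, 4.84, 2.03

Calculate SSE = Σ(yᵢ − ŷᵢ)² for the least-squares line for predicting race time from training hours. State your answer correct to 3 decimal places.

n = 8, Σx = 57.2, Σy = 51.98, Σxy = 309.806, Σx² = 477.62, Σy² = 394.527
Sxx = Σx² − (Σx)²/n = 477.62 − 408.98 = 68.64
Sxy = Σxy − (Σx)(Σy)/n = 309.806 − 371.657 = -61.851
Syy = Σy² − (Σy)²/n = 394.527 − 337.74005 = 56.78695
b = Sxy/Sxx = -61.851/68.64 = -0.901093
SSE = Syy − b·Sxy = 56.78695 − (-0.901093)·(-61.851) = 1.053468

1.053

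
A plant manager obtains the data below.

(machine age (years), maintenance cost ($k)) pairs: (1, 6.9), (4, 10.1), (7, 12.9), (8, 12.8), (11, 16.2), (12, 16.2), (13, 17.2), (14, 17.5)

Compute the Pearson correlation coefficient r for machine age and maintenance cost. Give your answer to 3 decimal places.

0.993

n = 8, Σx = 70, Σy = 109.8, Σxy = 1081.2, Σx² = 760, Σy² = 1606.84
Sxx = Σx² − (Σx)²/n = 760 − 612.5 = 147.5
Sxy = Σxy − (Σx)(Σy)/n = 1081.2 − 960.75 = 120.45
Syy = Σy² − (Σy)²/n = 1606.84 − 1507.005 = 99.835
r = Sxy/√(Sxx·Syy) = 120.45/√(14725.6625) = 120.45/121.349341 = 0.992589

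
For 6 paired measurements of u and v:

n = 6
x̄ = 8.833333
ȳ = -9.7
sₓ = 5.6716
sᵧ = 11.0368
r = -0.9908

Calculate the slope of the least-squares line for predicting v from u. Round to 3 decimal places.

b = r · sᵧ/sₓ = -0.9908 · 11.0368/5.6716 = -1.928073

-1.928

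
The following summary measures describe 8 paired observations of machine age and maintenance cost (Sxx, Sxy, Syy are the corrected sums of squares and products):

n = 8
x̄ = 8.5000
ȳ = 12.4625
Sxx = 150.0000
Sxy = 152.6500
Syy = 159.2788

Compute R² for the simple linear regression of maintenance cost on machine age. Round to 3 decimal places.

R² = Sxy²/(Sxx·Syy) = (152.65)²/(150·159.2788) = 0.975314

0.975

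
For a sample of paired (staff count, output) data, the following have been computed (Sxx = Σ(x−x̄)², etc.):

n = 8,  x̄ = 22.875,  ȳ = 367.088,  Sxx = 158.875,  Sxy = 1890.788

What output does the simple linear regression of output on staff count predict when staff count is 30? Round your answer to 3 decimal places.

451.883

b = Sxy/Sxx = 1890.788/158.875 = 11.901105
a = ȳ − b·x̄ = 367.088 − 11.901105·22.875 = 94.850231
ŷ(30) = a + b·30 = 94.850231 + 11.901105·30 = 451.883371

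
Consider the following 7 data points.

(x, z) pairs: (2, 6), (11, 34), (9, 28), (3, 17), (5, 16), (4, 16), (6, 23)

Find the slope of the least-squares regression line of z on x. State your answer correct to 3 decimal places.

2.696

n = 7, Σx = 40, Σy = 140, Σxy = 971, Σx² = 292
Sxx = Σx² − (Σx)²/n = 292 − 228.571429 = 63.428571
Sxy = Σxy − (Σx)(Σy)/n = 971 − 800 = 171
b = Sxy/Sxx = 171/63.428571 = 2.695946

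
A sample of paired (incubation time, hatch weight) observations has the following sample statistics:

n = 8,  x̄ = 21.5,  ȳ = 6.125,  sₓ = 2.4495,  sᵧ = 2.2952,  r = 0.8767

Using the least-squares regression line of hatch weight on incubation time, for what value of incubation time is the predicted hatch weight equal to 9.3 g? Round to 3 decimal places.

25.365

b = r · sᵧ/sₓ = 0.8767 · 2.2952/2.4495 = 0.821475
a = ȳ − b·x̄ = 6.125 − 0.821475·21.5 = -11.536702
Set a + b·x = 9.3: x = (9.3 − (-11.536702)) / 0.821475 = 25.365001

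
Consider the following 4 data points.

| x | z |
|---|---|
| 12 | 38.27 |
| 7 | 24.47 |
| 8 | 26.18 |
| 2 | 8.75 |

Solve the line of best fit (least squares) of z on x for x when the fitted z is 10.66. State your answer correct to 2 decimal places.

2.58

n = 4, Σx = 29, Σy = 97.67, Σxy = 857.47, Σx² = 261
Sxx = Σx² − (Σx)²/n = 261 − 210.25 = 50.75
Sxy = Σxy − (Σx)(Σy)/n = 857.47 − 708.1075 = 149.3625
b = Sxy/Sxx = 149.3625/50.75 = 2.943103
a = ȳ − b·x̄ = 24.4175 − 2.943103·7.25 = 3.08
Set a + b·x = 10.66: x = (10.66 − 3.08) / 2.943103 = 2.575513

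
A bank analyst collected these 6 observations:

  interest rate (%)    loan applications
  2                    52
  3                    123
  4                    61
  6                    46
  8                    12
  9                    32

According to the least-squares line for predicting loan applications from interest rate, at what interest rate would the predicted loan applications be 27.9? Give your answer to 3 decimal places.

n = 6, Σx = 32, Σy = 326, Σxy = 1377, Σx² = 210
Sxx = Σx² − (Σx)²/n = 210 − 170.666667 = 39.333333
Sxy = Σxy − (Σx)(Σy)/n = 1377 − 1738.666667 = -361.666667
b = Sxy/Sxx = -361.666667/39.333333 = -9.194915
a = ȳ − b·x̄ = 54.333333 − (-9.194915)·5.333333 = 103.372881
Set a + b·x = 27.9: x = (27.9 − 103.372881) / (-9.194915) = 8.208111

8.208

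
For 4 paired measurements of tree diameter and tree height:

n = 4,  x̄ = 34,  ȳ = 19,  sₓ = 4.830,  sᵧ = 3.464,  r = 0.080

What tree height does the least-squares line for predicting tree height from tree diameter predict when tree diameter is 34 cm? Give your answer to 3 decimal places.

19.000

b = r · sᵧ/sₓ = 0.08 · 3.464/4.83 = 0.057375
a = ȳ − b·x̄ = 19 − 0.057375·34 = 17.049259
ŷ(34) = a + b·34 = 17.049259 + 0.057375·34 = 19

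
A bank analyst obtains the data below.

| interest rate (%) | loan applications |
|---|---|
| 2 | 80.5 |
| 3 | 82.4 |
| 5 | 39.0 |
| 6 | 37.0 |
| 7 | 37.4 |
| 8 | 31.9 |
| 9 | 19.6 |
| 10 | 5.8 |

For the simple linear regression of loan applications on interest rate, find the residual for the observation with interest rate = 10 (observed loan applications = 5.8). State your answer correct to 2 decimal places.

n = 8, Σx = 50, Σy = 333.6, Σxy = 1576.6, Σx² = 368
Sxx = Σx² − (Σx)²/n = 368 − 312.5 = 55.5
Sxy = Σxy − (Σx)(Σy)/n = 1576.6 − 2085 = -508.4
b = Sxy/Sxx = -508.4/55.5 = -9.160360
a = ȳ − b·x̄ = 41.7 − (-9.160360)·6.25 = 98.952252
ŷ(10) = 98.952252 + (-9.160360)·10 = 7.348649
residual = y − ŷ = 5.8 − 7.348649 = -1.548649

-1.55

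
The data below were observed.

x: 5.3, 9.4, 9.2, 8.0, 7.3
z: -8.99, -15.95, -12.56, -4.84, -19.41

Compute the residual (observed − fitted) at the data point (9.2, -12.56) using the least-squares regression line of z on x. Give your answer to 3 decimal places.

0.949

n = 5, Σx = 39.2, Σy = -61.75, Σxy = -493.542, Σx² = 318.38
Sxx = Σx² − (Σx)²/n = 318.38 − 307.328 = 11.052
Sxy = Σxy − (Σx)(Σy)/n = -493.542 − (-484.12) = -9.422
b = Sxy/Sxx = -9.422/11.052 = -0.852515
a = ȳ − b·x̄ = -12.35 − (-0.852515)·7.84 = -5.666279
ŷ(9.2) = -5.666279 + (-0.852515)·9.2 = -13.509421
residual = y − ŷ = -12.56 − (-13.509421) = 0.949421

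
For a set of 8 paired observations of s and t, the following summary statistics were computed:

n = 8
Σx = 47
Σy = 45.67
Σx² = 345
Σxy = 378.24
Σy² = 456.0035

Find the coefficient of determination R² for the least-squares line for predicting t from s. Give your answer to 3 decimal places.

0.898

Sxx = Σx² − (Σx)²/n = 345 − 276.125 = 68.875
Sxy = Σxy − (Σx)(Σy)/n = 378.24 − 268.31125 = 109.92875
Syy = Σy² − (Σy)²/n = 456.0035 − 260.718613 = 195.284887
R² = Sxy²/(Sxx·Syy) = (109.92875)²/(68.875·195.284887) = 0.898447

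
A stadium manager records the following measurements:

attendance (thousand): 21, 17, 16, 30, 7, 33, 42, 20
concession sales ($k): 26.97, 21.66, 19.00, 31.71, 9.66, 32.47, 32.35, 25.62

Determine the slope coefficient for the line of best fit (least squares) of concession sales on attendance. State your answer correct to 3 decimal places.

n = 8, Σx = 186, Σy = 199.44, Σxy = 5200.12, Σx² = 5188
Sxx = Σx² − (Σx)²/n = 5188 − 4324.5 = 863.5
Sxy = Σxy − (Σx)(Σy)/n = 5200.12 − 4636.98 = 563.14
b = Sxy/Sxx = 563.14/863.5 = 0.652160

0.652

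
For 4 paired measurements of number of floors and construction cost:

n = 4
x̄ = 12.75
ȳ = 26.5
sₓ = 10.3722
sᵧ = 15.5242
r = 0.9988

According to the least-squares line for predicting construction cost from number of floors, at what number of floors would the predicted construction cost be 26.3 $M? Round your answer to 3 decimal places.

b = r · sᵧ/sₓ = 0.9988 · 15.5242/10.3722 = 1.494916
a = ȳ − b·x̄ = 26.5 − 1.494916·12.75 = 7.439817
Set a + b·x = 26.3: x = (26.3 − 7.439817) / 1.494916 = 12.616213

12.616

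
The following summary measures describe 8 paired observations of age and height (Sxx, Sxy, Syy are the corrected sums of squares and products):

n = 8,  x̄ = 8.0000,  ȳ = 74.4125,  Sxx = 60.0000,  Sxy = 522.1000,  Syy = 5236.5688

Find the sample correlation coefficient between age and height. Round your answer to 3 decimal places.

0.931

r = Sxy/√(Sxx·Syy) = 522.1/√(314194.128) = 522.1/560.530220 = 0.931440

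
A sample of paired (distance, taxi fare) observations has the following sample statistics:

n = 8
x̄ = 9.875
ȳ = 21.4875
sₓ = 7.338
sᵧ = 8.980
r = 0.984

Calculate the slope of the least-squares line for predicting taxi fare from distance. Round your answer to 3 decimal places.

1.204

b = r · sᵧ/sₓ = 0.984 · 8.98/7.338 = 1.204186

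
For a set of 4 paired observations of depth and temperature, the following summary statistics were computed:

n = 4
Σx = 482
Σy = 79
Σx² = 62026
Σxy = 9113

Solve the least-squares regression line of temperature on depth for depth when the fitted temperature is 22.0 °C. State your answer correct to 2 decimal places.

98.66

Sxx = Σx² − (Σx)²/n = 62026 − 58081 = 3945
Sxy = Σxy − (Σx)(Σy)/n = 9113 − 9519.5 = -406.5
b = Sxy/Sxx = -406.5/3945 = -0.103042
a = ȳ − b·x̄ = 19.75 − (-0.103042)·120.5 = 32.166540
Set a + b·x = 22.0: x = (22.0 − 32.166540) / (-0.103042) = 98.664207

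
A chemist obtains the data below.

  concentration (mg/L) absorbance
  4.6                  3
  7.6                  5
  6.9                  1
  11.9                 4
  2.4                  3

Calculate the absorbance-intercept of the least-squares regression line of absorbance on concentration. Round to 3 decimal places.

2.329

n = 5, Σx = 33.4, Σy = 16, Σxy = 113.5, Σx² = 273.9
Sxx = Σx² − (Σx)²/n = 273.9 − 223.112 = 50.788
Sxy = Σxy − (Σx)(Σy)/n = 113.5 − 106.88 = 6.62
b = Sxy/Sxx = 6.62/50.788 = 0.130346
a = ȳ − b·x̄ = 3.2 − 0.130346·6.68 = 2.329290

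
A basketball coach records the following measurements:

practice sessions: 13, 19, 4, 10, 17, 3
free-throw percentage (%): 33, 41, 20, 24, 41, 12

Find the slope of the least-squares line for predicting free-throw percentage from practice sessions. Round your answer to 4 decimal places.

1.7431

n = 6, Σx = 66, Σy = 171, Σxy = 2261, Σx² = 944
Sxx = Σx² − (Σx)²/n = 944 − 726 = 218
Sxy = Σxy − (Σx)(Σy)/n = 2261 − 1881 = 380
b = Sxy/Sxx = 380/218 = 1.743119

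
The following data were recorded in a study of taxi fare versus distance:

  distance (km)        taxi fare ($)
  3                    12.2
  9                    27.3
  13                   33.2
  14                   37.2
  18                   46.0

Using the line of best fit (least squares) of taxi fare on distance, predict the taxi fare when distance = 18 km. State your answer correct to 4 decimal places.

45.7613

n = 5, Σx = 57, Σy = 155.9, Σxy = 2062.7, Σx² = 779
Sxx = Σx² − (Σx)²/n = 779 − 649.8 = 129.2
Sxy = Σxy − (Σx)(Σy)/n = 2062.7 − 1777.26 = 285.44
b = Sxy/Sxx = 285.44/129.2 = 2.209288
a = ȳ − b·x̄ = 31.18 − 2.209288·11.4 = 5.994118
ŷ(18) = a + b·18 = 5.994118 + 2.209288·18 = 45.761300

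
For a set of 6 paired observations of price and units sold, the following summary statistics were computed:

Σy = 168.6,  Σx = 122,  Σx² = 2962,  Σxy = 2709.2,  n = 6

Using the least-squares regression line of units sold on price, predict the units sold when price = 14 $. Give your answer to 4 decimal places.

37.5605

Sxx = Σx² − (Σx)²/n = 2962 − 2480.666667 = 481.333333
Sxy = Σxy − (Σx)(Σy)/n = 2709.2 − 3428.2 = -719
b = Sxy/Sxx = -719/481.333333 = -1.493767
a = ȳ − b·x̄ = 28.1 − (-1.493767)·20.333333 = 58.473269
ŷ(14) = a + b·14 = 58.473269 + (-1.493767)·14 = 37.560526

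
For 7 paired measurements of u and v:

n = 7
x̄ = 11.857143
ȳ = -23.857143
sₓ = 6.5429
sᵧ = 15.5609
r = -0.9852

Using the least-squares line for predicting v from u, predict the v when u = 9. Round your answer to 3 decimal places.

-17.163

b = r · sᵧ/sₓ = -0.9852 · 15.5609/6.5429 = -2.343089
a = ȳ − b·x̄ = -23.857143 − (-2.343089)·11.857143 = 3.925201
ŷ(9) = a + b·9 = 3.925201 + (-2.343089)·9 = -17.162602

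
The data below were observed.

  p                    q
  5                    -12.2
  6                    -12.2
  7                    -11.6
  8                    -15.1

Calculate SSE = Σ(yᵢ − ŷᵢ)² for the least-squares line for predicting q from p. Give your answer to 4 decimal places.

4.1670

n = 4, Σx = 26, Σy = -51.1, Σxy = -336.2, Σx² = 174, Σy² = 660.25
Sxx = Σx² − (Σx)²/n = 174 − 169 = 5
Sxy = Σxy − (Σx)(Σy)/n = -336.2 − (-332.15) = -4.05
Syy = Σy² − (Σy)²/n = 660.25 − 652.8025 = 7.4475
b = Sxy/Sxx = -4.05/5 = -0.81
SSE = Syy − b·Sxy = 7.4475 − (-0.81)·(-4.05) = 4.167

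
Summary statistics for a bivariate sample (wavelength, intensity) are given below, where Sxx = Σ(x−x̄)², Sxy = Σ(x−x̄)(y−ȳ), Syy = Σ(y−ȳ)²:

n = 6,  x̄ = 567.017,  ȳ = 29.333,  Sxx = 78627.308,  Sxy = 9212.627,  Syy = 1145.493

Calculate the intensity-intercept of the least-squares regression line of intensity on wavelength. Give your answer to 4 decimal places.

b = Sxy/Sxx = 9212.627/78627.308 = 0.117168
a = ȳ − b·x̄ = 29.333 − 0.117168·567.017 = -37.103411

-37.1034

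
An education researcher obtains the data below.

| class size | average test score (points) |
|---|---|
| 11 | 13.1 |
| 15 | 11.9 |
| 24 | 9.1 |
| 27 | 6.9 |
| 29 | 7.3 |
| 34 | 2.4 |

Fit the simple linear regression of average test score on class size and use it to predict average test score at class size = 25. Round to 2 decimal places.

n = 6, Σx = 140, Σy = 50.7, Σxy = 1020.6, Σx² = 3648
Sxx = Σx² − (Σx)²/n = 3648 − 3266.666667 = 381.333333
Sxy = Σxy − (Σx)(Σy)/n = 1020.6 − 1183 = -162.4
b = Sxy/Sxx = -162.4/381.333333 = -0.425874
a = ȳ − b·x̄ = 8.45 − (-0.425874)·23.333333 = 18.387063
ŷ(25) = a + b·25 = 18.387063 + (-0.425874)·25 = 7.740210

7.74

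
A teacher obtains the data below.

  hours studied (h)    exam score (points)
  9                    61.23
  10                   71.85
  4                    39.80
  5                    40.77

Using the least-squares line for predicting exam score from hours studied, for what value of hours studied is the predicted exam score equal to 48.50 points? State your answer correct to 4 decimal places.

n = 4, Σx = 28, Σy = 213.65, Σxy = 1632.62, Σx² = 222
Sxx = Σx² − (Σx)²/n = 222 − 196 = 26
Sxy = Σxy − (Σx)(Σy)/n = 1632.62 − 1495.55 = 137.07
b = Sxy/Sxx = 137.07/26 = 5.271923
a = ȳ − b·x̄ = 53.4125 − 5.271923·7 = 16.509038
Set a + b·x = 48.50: x = (48.50 − 16.509038) / 5.271923 = 6.068177

6.0682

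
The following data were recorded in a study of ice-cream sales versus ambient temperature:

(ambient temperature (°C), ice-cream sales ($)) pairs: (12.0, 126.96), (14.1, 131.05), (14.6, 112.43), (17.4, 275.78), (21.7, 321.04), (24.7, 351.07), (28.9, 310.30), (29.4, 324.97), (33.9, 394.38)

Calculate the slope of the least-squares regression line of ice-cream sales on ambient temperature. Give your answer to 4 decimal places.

12.3069

n = 9, Σx = 196.7, Σy = 2347.98, Σxy = 57340.642, Σx² = 4788.49
Sxx = Σx² − (Σx)²/n = 4788.49 − 4298.987778 = 489.502222
Sxy = Σxy − (Σx)(Σy)/n = 57340.642 − 51316.407333 = 6024.234667
b = Sxy/Sxx = 6024.234667/489.502222 = 12.306859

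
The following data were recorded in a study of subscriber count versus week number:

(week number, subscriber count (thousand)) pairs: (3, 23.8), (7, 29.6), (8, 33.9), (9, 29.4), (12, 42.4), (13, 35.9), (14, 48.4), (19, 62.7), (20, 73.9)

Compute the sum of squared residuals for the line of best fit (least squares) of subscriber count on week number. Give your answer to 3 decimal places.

237.931

n = 9, Σx = 105, Σy = 380, Σxy = 5136.8, Σx² = 1473, Σy² = 18277.8
Sxx = Σx² − (Σx)²/n = 1473 − 1225 = 248
Sxy = Σxy − (Σx)(Σy)/n = 5136.8 − 4433.333333 = 703.466667
Syy = Σy² − (Σy)²/n = 18277.8 − 16044.444444 = 2233.355556
b = Sxy/Sxx = 703.466667/248 = 2.836559
SSE = Syy − b·Sxy = 2233.355556 − 2.836559·703.466667 = 237.930753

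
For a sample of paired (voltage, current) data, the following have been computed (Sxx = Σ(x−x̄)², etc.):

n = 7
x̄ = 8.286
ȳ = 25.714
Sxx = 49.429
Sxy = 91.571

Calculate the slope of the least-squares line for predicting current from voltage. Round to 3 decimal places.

1.853

b = Sxy/Sxx = 91.571/49.429 = 1.852576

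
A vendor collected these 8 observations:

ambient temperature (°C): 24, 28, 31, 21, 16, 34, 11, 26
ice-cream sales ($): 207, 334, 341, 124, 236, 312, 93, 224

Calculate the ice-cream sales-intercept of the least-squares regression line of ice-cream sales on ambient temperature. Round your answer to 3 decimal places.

-1.803

n = 8, Σx = 191, Σy = 1871, Σxy = 48726, Σx² = 4971
Sxx = Σx² − (Σx)²/n = 4971 − 4560.125 = 410.875
Sxy = Σxy − (Σx)(Σy)/n = 48726 − 44670.125 = 4055.875
b = Sxy/Sxx = 4055.875/410.875 = 9.871311
a = ȳ − b·x̄ = 233.875 − 9.871311·23.875 = -1.802556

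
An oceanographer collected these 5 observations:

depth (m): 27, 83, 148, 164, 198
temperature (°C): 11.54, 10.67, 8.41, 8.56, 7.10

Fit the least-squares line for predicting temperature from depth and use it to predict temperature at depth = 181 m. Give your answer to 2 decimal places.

7.77

n = 5, Σx = 620, Σy = 46.28, Σxy = 5251.51, Σx² = 95622
Sxx = Σx² − (Σx)²/n = 95622 − 76880 = 18742
Sxy = Σxy − (Σx)(Σy)/n = 5251.51 − 5738.72 = -487.21
b = Sxy/Sxx = -487.21/18742 = -0.025996
a = ȳ − b·x̄ = 9.256 − (-0.025996)·124 = 12.479457
ŷ(181) = a + b·181 = 12.479457 + (-0.025996)·181 = 7.774249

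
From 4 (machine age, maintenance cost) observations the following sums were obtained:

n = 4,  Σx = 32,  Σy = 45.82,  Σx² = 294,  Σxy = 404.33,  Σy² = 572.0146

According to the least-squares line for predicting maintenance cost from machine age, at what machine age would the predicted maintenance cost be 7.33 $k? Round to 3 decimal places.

Sxx = Σx² − (Σx)²/n = 294 − 256 = 38
Sxy = Σxy − (Σx)(Σy)/n = 404.33 − 366.56 = 37.77
b = Sxy/Sxx = 37.77/38 = 0.993947
a = ȳ − b·x̄ = 11.455 − 0.993947·8 = 3.503421
Set a + b·x = 7.33: x = (7.33 − 3.503421) / 0.993947 = 3.849881

3.850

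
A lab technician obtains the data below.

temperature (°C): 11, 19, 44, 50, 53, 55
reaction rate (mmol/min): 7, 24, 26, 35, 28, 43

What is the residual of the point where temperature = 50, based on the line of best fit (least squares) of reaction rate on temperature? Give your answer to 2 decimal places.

1.64

n = 6, Σx = 232, Σy = 163, Σxy = 7276, Σx² = 10752
Sxx = Σx² − (Σx)²/n = 10752 − 8970.666667 = 1781.333333
Sxy = Σxy − (Σx)(Σy)/n = 7276 − 6302.666667 = 973.333333
b = Sxy/Sxx = 973.333333/1781.333333 = 0.546407
a = ȳ − b·x̄ = 27.166667 − 0.546407·38.666667 = 6.038922
ŷ(50) = 6.038922 + 0.546407·50 = 33.359281
residual = y − ŷ = 35 − 33.359281 = 1.640719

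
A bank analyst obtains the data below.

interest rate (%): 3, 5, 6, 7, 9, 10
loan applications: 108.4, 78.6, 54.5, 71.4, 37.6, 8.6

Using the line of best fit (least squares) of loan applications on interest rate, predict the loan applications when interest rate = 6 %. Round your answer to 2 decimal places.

68.34

n = 6, Σx = 40, Σy = 359.1, Σxy = 1969.4, Σx² = 300
Sxx = Σx² − (Σx)²/n = 300 − 266.666667 = 33.333333
Sxy = Σxy − (Σx)(Σy)/n = 1969.4 − 2394 = -424.6
b = Sxy/Sxx = -424.6/33.333333 = -12.738
a = ȳ − b·x̄ = 59.85 − (-12.738)·6.666667 = 144.77
ŷ(6) = a + b·6 = 144.77 + (-12.738)·6 = 68.342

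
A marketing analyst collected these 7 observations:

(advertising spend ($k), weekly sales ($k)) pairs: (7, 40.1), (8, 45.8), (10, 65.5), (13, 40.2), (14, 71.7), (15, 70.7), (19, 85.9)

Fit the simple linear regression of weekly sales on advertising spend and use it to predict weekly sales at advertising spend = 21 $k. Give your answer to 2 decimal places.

89.38

n = 7, Σx = 86, Σy = 419.9, Σxy = 5521.1, Σx² = 1164
Sxx = Σx² − (Σx)²/n = 1164 − 1056.571429 = 107.428571
Sxy = Σxy − (Σx)(Σy)/n = 5521.1 − 5158.771429 = 362.328571
b = Sxy/Sxx = 362.328571/107.428571 = 3.372739
a = ȳ − b·x̄ = 59.985714 − 3.372739·12.285714 = 18.549202
ŷ(21) = a + b·21 = 18.549202 + 3.372739·21 = 89.376729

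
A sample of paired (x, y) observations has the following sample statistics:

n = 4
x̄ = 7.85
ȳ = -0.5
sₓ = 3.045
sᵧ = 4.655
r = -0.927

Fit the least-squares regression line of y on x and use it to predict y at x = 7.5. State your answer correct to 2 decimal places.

0.00

b = r · sᵧ/sₓ = -0.927 · 4.655/3.045 = -1.417138
a = ȳ − b·x̄ = -0.5 − (-1.417138)·7.85 = 10.624533
ŷ(7.5) = a + b·7.5 = 10.624533 + (-1.417138)·7.5 = -0.004002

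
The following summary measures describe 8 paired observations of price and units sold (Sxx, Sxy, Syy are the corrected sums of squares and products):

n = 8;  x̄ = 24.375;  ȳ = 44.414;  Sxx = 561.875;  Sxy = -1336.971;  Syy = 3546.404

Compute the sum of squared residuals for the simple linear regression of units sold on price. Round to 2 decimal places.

365.11

b = Sxy/Sxx = -1336.971/561.875 = -2.379481
SSE = Syy − b·Sxy = 3546.404 − (-2.379481)·(-1336.971) = 365.106639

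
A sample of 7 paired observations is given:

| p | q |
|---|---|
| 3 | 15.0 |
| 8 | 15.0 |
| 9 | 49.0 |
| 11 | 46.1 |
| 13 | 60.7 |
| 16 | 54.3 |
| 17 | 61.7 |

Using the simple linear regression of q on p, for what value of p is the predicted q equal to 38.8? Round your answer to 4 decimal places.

n = 7, Σx = 77, Σy = 301.8, Σxy = 3819.9, Σx² = 989
Sxx = Σx² − (Σx)²/n = 989 − 847 = 142
Sxy = Σxy − (Σx)(Σy)/n = 3819.9 − 3319.8 = 500.1
b = Sxy/Sxx = 500.1/142 = 3.521831
a = ȳ − b·x̄ = 43.114286 − 3.521831·11 = 4.374145
Set a + b·x = 38.8: x = (38.8 − 4.374145) / 3.521831 = 9.774988

9.7750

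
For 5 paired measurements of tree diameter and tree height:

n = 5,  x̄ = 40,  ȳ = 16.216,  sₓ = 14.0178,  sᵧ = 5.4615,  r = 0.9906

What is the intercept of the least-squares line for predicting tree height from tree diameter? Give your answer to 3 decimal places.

0.778

b = r · sᵧ/sₓ = 0.9906 · 5.4615/14.0178 = 0.385949
a = ȳ − b·x̄ = 16.216 − 0.385949·40 = 0.778023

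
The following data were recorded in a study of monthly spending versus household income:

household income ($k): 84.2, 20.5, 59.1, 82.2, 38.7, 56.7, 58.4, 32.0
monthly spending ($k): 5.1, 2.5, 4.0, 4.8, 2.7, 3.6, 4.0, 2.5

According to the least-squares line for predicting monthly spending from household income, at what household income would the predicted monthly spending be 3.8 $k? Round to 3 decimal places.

57.398

n = 8, Σx = 431.8, Σy = 29.2, Σxy = 1733.84, Σx² = 26906.68
Sxx = Σx² − (Σx)²/n = 26906.68 − 23306.405 = 3600.275
Sxy = Σxy − (Σx)(Σy)/n = 1733.84 − 1576.07 = 157.77
b = Sxy/Sxx = 157.77/3600.275 = 0.043822
a = ȳ − b·x̄ = 3.65 − 0.043822·53.975 = 1.284726
Set a + b·x = 3.8: x = (3.8 − 1.284726) / 0.043822 = 57.397965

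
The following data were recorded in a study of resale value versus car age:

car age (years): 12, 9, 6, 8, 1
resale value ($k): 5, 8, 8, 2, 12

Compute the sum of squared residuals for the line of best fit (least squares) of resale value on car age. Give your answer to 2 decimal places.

n = 5, Σx = 36, Σy = 35, Σxy = 208, Σx² = 326, Σy² = 301
Sxx = Σx² − (Σx)²/n = 326 − 259.2 = 66.8
Sxy = Σxy − (Σx)(Σy)/n = 208 − 252 = -44
Syy = Σy² − (Σy)²/n = 301 − 245 = 56
b = Sxy/Sxx = -44/66.8 = -0.658683
SSE = Syy − b·Sxy = 56 − (-0.658683)·(-44) = 27.017964

27.02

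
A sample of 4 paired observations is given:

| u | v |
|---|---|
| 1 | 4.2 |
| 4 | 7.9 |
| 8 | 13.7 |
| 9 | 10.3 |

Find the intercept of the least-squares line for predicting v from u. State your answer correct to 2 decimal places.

n = 4, Σx = 22, Σy = 36.1, Σxy = 238.1, Σx² = 162
Sxx = Σx² − (Σx)²/n = 162 − 121 = 41
Sxy = Σxy − (Σx)(Σy)/n = 238.1 − 198.55 = 39.55
b = Sxy/Sxx = 39.55/41 = 0.964634
a = ȳ − b·x̄ = 9.025 − 0.964634·5.5 = 3.719512

3.72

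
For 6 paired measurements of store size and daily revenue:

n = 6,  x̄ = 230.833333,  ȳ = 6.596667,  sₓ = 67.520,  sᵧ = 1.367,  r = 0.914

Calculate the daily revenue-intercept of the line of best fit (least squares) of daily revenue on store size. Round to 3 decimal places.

b = r · sᵧ/sₓ = 0.914 · 1.367/67.52 = 0.018505
a = ȳ − b·x̄ = 6.596667 − 0.018505·230.833333 = 2.325163

2.325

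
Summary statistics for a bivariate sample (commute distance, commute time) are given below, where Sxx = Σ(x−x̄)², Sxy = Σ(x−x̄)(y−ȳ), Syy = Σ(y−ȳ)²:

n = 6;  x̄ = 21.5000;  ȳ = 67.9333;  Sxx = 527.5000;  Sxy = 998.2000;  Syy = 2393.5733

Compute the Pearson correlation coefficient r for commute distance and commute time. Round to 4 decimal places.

r = Sxy/√(Sxx·Syy) = 998.2/√(1262609.91575) = 998.2/1123.659164 = 0.888348

0.8883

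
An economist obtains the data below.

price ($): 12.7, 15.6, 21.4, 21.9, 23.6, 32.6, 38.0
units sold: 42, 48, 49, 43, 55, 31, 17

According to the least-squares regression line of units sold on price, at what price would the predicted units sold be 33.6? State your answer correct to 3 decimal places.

30.195

n = 7, Σx = 165.8, Σy = 285, Σxy = 6227.1, Σx² = 4405.94
Sxx = Σx² − (Σx)²/n = 4405.94 − 3927.091429 = 478.848571
Sxy = Σxy − (Σx)(Σy)/n = 6227.1 − 6750.428571 = -523.328571
b = Sxy/Sxx = -523.328571/478.848571 = -1.092889
a = ȳ − b·x̄ = 40.714286 − (-1.092889)·23.685714 = 66.600154
Set a + b·x = 33.6: x = (33.6 − 66.600154) / (-1.092889) = 30.195326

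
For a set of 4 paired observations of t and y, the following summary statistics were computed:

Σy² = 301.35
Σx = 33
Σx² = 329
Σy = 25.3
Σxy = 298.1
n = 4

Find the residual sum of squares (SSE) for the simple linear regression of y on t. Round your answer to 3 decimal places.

0.572

Sxx = Σx² − (Σx)²/n = 329 − 272.25 = 56.75
Sxy = Σxy − (Σx)(Σy)/n = 298.1 − 208.725 = 89.375
Syy = Σy² − (Σy)²/n = 301.35 − 160.0225 = 141.3275
b = Sxy/Sxx = 89.375/56.75 = 1.574890
SSE = Syy − b·Sxy = 141.3275 − 1.574890·89.375 = 0.571718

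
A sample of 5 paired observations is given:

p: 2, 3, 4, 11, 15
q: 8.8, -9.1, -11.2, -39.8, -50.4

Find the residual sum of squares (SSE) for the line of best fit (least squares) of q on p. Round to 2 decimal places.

n = 5, Σx = 35, Σy = -101.7, Σxy = -1248.3, Σx² = 375, Σy² = 4409.89
Sxx = Σx² − (Σx)²/n = 375 − 245 = 130
Sxy = Σxy − (Σx)(Σy)/n = -1248.3 − (-711.9) = -536.4
Syy = Σy² − (Σy)²/n = 4409.89 − 2068.578 = 2341.312
b = Sxy/Sxx = -536.4/130 = -4.126154
SSE = Syy − b·Sxy = 2341.312 − (-4.126154)·(-536.4) = 128.043077

128.04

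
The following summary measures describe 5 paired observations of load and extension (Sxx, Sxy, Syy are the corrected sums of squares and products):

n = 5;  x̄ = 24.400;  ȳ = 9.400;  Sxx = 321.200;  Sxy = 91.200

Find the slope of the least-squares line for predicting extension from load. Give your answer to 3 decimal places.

0.284

b = Sxy/Sxx = 91.2/321.2 = 0.283935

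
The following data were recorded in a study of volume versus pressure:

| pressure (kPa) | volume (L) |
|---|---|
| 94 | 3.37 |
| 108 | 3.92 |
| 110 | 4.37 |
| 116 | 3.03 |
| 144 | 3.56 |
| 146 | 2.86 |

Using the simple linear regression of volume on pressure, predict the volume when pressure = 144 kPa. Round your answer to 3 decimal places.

n = 6, Σx = 718, Σy = 21.11, Σxy = 2502.52, Σx² = 88108
Sxx = Σx² − (Σx)²/n = 88108 − 85920.666667 = 2187.333333
Sxy = Σxy − (Σx)(Σy)/n = 2502.52 − 2526.163333 = -23.643333
b = Sxy/Sxx = -23.643333/2187.333333 = -0.010809
a = ȳ − b·x̄ = 3.518333 − (-0.010809)·119.666667 = 4.811835
ŷ(144) = a + b·144 = 4.811835 + (-0.010809)·144 = 3.255309

3.255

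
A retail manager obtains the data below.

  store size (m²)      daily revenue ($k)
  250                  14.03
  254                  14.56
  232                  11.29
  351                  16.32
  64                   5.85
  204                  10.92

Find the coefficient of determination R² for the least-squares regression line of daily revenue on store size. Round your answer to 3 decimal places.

n = 6, Σx = 1355, Σy = 72.97, Σxy = 18155.42, Σx² = 349753, Σy² = 956.1099
Sxx = Σx² − (Σx)²/n = 349753 − 306004.166667 = 43748.833333
Sxy = Σxy − (Σx)(Σy)/n = 18155.42 − 16479.058333 = 1676.361667
Syy = Σy² − (Σy)²/n = 956.1099 − 887.436817 = 68.673083
R² = Sxy²/(Sxx·Syy) = (1676.361667)²/(43748.833333·68.673083) = 0.935368

0.935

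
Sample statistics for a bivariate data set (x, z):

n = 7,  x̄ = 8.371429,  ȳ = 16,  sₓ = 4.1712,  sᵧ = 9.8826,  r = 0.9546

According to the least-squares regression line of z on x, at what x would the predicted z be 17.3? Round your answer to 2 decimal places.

b = r · sᵧ/sₓ = 0.9546 · 9.8826/4.1712 = 2.261682
a = ȳ − b·x̄ = 16 − 2.261682·8.371429 = -2.933514
Set a + b·x = 17.3: x = (17.3 − (-2.933514)) / 2.261682 = 8.946222

8.95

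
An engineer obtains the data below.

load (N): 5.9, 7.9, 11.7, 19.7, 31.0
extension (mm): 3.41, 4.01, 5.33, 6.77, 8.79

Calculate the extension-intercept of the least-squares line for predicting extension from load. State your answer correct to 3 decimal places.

2.463

n = 5, Σx = 76.2, Σy = 28.31, Σxy = 520.018, Σx² = 1583.2
Sxx = Σx² − (Σx)²/n = 1583.2 − 1161.288 = 421.912
Sxy = Σxy − (Σx)(Σy)/n = 520.018 − 431.4444 = 88.5736
b = Sxy/Sxx = 88.5736/421.912 = 0.209934
a = ȳ − b·x̄ = 5.662 − 0.209934·15.24 = 2.462609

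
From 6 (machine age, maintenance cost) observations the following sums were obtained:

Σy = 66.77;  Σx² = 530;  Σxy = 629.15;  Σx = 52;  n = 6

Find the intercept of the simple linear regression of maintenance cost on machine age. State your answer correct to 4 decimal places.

5.6141

Sxx = Σx² − (Σx)²/n = 530 − 450.666667 = 79.333333
Sxy = Σxy − (Σx)(Σy)/n = 629.15 − 578.673333 = 50.476667
b = Sxy/Sxx = 50.476667/79.333333 = 0.636261
a = ȳ − b·x̄ = 11.128333 − 0.636261·8.666667 = 5.614076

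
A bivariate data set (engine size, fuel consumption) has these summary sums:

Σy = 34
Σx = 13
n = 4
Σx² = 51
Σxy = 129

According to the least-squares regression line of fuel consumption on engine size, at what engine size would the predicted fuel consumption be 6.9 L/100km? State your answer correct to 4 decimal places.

Sxx = Σx² − (Σx)²/n = 51 − 42.25 = 8.75
Sxy = Σxy − (Σx)(Σy)/n = 129 − 110.5 = 18.5
b = Sxy/Sxx = 18.5/8.75 = 2.114286
a = ȳ − b·x̄ = 8.5 − 2.114286·3.25 = 1.628571
Set a + b·x = 6.9: x = (6.9 − 1.628571) / 2.114286 = 2.493243

2.4932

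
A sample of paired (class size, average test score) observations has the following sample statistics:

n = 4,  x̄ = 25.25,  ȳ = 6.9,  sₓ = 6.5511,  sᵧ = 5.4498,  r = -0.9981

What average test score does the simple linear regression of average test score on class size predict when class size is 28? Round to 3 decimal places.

4.617

b = r · sᵧ/sₓ = -0.9981 · 5.4498/6.5511 = -0.830310
a = ȳ − b·x̄ = 6.9 − (-0.830310)·25.25 = 27.865333
ŷ(28) = a + b·28 = 27.865333 + (-0.830310)·28 = 4.616647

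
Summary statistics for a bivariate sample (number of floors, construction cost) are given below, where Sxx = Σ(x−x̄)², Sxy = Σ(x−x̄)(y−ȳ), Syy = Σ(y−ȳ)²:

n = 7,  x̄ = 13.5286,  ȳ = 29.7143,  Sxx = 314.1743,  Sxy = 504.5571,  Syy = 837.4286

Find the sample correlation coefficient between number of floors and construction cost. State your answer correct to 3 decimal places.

0.984

r = Sxy/√(Sxx·Syy) = 504.5571/√(263098.544205) = 504.5571/512.931325 = 0.983674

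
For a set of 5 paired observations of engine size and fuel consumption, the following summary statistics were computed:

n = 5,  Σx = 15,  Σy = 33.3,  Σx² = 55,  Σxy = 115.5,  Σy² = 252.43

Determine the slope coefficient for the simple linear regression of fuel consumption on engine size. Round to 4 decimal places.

1.5600

Sxx = Σx² − (Σx)²/n = 55 − 45 = 10
Sxy = Σxy − (Σx)(Σy)/n = 115.5 − 99.9 = 15.6
b = Sxy/Sxx = 15.6/10 = 1.56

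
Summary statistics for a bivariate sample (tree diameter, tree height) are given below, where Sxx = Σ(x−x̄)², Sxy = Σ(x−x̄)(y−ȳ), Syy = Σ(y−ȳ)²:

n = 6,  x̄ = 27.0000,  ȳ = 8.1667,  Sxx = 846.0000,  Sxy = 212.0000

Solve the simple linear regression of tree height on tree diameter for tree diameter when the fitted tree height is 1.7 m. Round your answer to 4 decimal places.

1.1942

b = Sxy/Sxx = 212/846 = 0.250591
a = ȳ − b·x̄ = 8.1667 − 0.250591·27 = 1.400743
Set a + b·x = 1.7: x = (1.7 − 1.400743) / 0.250591 = 1.194207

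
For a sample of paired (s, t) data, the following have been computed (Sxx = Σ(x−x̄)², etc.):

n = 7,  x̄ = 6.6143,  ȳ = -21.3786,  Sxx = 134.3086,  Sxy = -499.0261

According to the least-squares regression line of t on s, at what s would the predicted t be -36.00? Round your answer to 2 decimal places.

b = Sxy/Sxx = -499.0261/134.3086 = -3.715519
a = ȳ − b·x̄ = -21.3786 − (-3.715519)·6.6143 = 3.196955
Set a + b·x = -36.00: x = (-36.00 − 3.196955) / (-3.715519) = 10.549525

10.55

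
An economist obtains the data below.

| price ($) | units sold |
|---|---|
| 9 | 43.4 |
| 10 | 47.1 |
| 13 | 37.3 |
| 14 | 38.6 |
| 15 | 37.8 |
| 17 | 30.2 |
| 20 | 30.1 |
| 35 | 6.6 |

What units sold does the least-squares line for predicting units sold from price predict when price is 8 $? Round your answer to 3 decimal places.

n = 8, Σx = 133, Σy = 271.1, Σxy = 3800.3, Σx² = 2685
Sxx = Σx² − (Σx)²/n = 2685 − 2211.125 = 473.875
Sxy = Σxy − (Σx)(Σy)/n = 3800.3 − 4507.0375 = -706.7375
b = Sxy/Sxx = -706.7375/473.875 = -1.491401
a = ȳ − b·x̄ = 33.8875 − (-1.491401)·16.625 = 58.682036
ŷ(8) = a + b·8 = 58.682036 + (-1.491401)·8 = 46.750831

46.751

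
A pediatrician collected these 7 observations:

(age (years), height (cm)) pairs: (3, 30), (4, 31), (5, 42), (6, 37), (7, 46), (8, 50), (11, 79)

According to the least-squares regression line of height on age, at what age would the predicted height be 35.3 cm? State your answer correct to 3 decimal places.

n = 7, Σx = 44, Σy = 315, Σxy = 2237, Σx² = 320
Sxx = Σx² − (Σx)²/n = 320 − 276.571429 = 43.428571
Sxy = Σxy − (Σx)(Σy)/n = 2237 − 1980 = 257
b = Sxy/Sxx = 257/43.428571 = 5.917763
a = ȳ − b·x̄ = 45 − 5.917763·6.285714 = 7.802632
Set a + b·x = 35.3: x = (35.3 − 7.802632) / 5.917763 = 4.646581

4.647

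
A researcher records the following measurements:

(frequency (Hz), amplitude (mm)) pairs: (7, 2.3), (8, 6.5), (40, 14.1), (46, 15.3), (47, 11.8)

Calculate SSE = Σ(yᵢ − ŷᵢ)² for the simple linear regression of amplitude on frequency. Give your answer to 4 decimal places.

n = 5, Σx = 148, Σy = 50, Σxy = 1890.5, Σx² = 6038, Σy² = 619.68
Sxx = Σx² − (Σx)²/n = 6038 − 4380.8 = 1657.2
Sxy = Σxy − (Σx)(Σy)/n = 1890.5 − 1480 = 410.5
Syy = Σy² − (Σy)²/n = 619.68 − 500 = 119.68
b = Sxy/Sxx = 410.5/1657.2 = 0.247707
SSE = Syy − b·Sxy = 119.68 − 0.247707·410.5 = 17.996287

17.9963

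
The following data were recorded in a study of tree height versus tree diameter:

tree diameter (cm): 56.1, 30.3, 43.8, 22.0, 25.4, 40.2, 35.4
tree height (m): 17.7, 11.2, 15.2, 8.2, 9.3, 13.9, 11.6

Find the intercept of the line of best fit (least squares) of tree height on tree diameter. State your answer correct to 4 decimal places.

n = 7, Σx = 253.2, Σy = 87.1, Σxy = 3384.13, Σx² = 9982.1
Sxx = Σx² − (Σx)²/n = 9982.1 − 9158.605714 = 823.494286
Sxy = Σxy − (Σx)(Σy)/n = 3384.13 − 3150.531429 = 233.598571
b = Sxy/Sxx = 233.598571/823.494286 = 0.283668
a = ȳ − b·x̄ = 12.442857 − 0.283668·36.171429 = 2.182198

2.1822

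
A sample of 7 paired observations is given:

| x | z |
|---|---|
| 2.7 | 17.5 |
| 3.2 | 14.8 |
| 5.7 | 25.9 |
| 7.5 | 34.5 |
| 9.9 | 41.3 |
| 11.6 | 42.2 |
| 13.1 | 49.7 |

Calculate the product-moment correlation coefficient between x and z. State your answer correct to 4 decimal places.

n = 7, Σx = 53.7, Σy = 225.9, Σxy = 2050.45, Σx² = 510.45, Σy² = 8342.97
Sxx = Σx² − (Σx)²/n = 510.45 − 411.955714 = 98.494286
Sxy = Σxy − (Σx)(Σy)/n = 2050.45 − 1732.975714 = 317.474286
Syy = Σy² − (Σy)²/n = 8342.97 − 7290.115714 = 1052.854286
r = Sxy/√(Sxx·Syy) = 317.474286/√(103700.130833) = 317.474286/322.025047 = 0.985868

0.9859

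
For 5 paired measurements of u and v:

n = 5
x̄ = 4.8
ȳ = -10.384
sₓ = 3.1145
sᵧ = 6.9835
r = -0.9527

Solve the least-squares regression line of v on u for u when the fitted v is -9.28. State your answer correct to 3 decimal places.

4.283

b = r · sᵧ/sₓ = -0.9527 · 6.9835/3.1145 = -2.136195
a = ȳ − b·x̄ = -10.384 − (-2.136195)·4.8 = -0.130262
Set a + b·x = -9.28: x = (-9.28 − (-0.130262)) / (-2.136195) = 4.283193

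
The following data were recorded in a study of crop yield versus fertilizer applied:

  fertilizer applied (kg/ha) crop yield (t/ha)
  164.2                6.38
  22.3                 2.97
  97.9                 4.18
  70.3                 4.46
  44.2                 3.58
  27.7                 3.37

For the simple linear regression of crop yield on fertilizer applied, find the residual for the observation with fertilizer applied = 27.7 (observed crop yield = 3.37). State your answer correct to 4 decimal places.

0.1642

n = 6, Σx = 426.6, Σy = 24.94, Σxy = 2088.172, Σx² = 44706.36
Sxx = Σx² − (Σx)²/n = 44706.36 − 30331.26 = 14375.1
Sxy = Σxy − (Σx)(Σy)/n = 2088.172 − 1773.234 = 314.938
b = Sxy/Sxx = 314.938/14375.1 = 0.021909
a = ȳ − b·x̄ = 4.156667 − 0.021909·71.1 = 2.598967
ŷ(27.7) = 2.598967 + 0.021909·27.7 = 3.205834
residual = y − ŷ = 3.37 − 3.205834 = 0.164166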